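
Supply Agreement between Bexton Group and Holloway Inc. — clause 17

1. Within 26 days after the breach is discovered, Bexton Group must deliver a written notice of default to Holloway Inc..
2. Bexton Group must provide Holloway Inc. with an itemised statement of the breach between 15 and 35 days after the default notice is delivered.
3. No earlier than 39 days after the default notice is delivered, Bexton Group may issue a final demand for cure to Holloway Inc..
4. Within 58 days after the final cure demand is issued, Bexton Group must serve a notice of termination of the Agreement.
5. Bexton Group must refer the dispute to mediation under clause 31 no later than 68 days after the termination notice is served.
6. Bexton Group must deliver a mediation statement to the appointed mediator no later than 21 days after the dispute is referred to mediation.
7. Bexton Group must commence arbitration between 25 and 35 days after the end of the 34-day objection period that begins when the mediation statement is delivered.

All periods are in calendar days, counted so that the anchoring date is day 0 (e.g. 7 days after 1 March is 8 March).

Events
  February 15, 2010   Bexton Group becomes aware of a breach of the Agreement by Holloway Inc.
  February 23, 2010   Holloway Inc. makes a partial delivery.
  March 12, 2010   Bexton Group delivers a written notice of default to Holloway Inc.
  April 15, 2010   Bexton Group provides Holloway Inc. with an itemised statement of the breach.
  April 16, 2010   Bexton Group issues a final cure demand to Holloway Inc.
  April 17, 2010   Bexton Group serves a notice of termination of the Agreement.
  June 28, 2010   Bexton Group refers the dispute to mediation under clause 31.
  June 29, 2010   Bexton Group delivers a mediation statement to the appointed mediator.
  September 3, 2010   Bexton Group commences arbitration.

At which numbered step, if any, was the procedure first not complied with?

Step 1: 26 days after February 15, 2010 (when the breach is discovered) is March 13, 2010; March 12, 2010 is within that limit.
Step 2: the window is 15–35 days after March 12, 2010 (when the default notice is delivered), so March 27, 2010 through April 16, 2010; done April 15, 2010, which is between those dates.
Step 3: the earliest permitted date is 39 days after March 12, 2010 (when the default notice is delivered), i.e. April 20, 2010; done April 16, 2010 — 4 days too early.

Step 3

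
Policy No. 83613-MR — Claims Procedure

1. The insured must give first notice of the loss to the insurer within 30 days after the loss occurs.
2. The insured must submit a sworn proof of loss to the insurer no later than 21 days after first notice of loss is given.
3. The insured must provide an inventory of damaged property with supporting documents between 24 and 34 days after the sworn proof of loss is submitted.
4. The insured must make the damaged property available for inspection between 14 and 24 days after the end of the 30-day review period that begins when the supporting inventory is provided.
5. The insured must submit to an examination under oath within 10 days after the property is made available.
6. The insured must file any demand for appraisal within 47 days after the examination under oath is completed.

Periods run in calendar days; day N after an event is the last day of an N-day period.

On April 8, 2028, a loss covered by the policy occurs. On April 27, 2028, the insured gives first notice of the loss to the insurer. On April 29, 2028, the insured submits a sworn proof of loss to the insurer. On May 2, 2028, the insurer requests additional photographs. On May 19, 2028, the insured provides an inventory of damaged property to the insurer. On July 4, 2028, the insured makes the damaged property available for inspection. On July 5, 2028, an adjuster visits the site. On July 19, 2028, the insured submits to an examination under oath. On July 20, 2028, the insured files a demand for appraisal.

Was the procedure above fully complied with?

No

Step 1 — counting 30 days from April 8, 2028 (when the loss occurs) gives a deadline of May 8, 2028; completed April 27, 2028, before the deadline.
Step 2 — counting 21 days from April 27, 2028 (when first notice of loss is given) gives a deadline of May 18, 2028; completed April 29, 2028, before the deadline.
Step 3 — 24 and 34 days from April 29, 2028 (when the sworn proof of loss is submitted) are May 23, 2028 and June 2, 2028 respectively; May 19, 2028 is 4 days too early.
Later steps need not be reached.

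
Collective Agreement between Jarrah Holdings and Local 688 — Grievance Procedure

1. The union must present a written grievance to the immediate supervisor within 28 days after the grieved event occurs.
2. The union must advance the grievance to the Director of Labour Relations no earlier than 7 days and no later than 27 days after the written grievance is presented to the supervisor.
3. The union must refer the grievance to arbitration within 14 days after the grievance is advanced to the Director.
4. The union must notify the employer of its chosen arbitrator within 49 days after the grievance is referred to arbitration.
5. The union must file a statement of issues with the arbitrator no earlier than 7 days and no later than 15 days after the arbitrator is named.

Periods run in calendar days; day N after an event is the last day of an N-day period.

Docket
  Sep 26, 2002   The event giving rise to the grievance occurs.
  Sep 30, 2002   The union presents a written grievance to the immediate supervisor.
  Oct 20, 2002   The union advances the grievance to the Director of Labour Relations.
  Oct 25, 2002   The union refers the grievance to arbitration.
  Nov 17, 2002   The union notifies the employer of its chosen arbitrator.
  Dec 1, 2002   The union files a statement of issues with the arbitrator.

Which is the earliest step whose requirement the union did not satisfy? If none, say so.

Step 1: 28 days after Sep 26, 2002 (when the grieved event occurs) is Oct 24, 2002; done Sep 30, 2002 — timely.
Step 2: the window is 7–27 days after Sep 30, 2002 (when the written grievance is presented to the supervisor), so Oct 7, 2002 through Oct 27, 2002; done Oct 20, 2002 — within the window.
Step 3: 14 days after Oct 20, 2002 (when the grievance is advanced to the Director) is Nov 3, 2002; Oct 25, 2002 is within that limit.
Step 4: 49 days after Oct 25, 2002 (when the grievance is referred to arbitration) is Dec 13, 2002; completed Nov 17, 2002, before the deadline.
Step 5: the window is 7–15 days after Nov 17, 2002 (when the arbitrator is named), so Nov 24, 2002 through Dec 2, 2002; done Dec 1, 2002 — within the window.

None — every step was satisfied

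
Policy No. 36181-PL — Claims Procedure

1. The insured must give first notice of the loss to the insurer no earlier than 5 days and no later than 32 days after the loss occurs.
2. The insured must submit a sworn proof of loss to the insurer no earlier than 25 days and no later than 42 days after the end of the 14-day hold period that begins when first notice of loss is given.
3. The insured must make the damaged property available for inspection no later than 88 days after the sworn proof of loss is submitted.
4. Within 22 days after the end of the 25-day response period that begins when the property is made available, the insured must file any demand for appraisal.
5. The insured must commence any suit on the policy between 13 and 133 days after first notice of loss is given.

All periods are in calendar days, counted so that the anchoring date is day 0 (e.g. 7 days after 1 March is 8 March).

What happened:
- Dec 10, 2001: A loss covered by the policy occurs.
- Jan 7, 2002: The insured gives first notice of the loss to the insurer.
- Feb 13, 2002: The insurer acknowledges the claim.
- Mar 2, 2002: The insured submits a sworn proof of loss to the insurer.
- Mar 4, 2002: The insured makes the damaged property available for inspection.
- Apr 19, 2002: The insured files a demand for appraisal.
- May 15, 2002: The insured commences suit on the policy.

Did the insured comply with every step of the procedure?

Yes

Step 1 — 5 and 32 days from Dec 10, 2001 (when the loss occurs) are Dec 15, 2001 and Jan 11, 2002 respectively; done Jan 7, 2002, which is between those dates.
Step 2 — 25 and 42 days from Jan 21, 2002 (end of the 14-day hold period, which began when first notice of loss is given on Jan 7, 2002) are Feb 15, 2002 and Mar 4, 2002 respectively; done Mar 2, 2002, which is between those dates.
Step 3 — counting 88 days from Mar 2, 2002 (when the sworn proof of loss is submitted) gives a deadline of May 29, 2002; Mar 4, 2002 is within that limit.
Step 4 — counting 22 days from Mar 29, 2002 (end of the 25-day response period, which began when the property is made available on Mar 4, 2002) gives a deadline of Apr 20, 2002; completed Apr 19, 2002, before the deadline.
Step 5 — 13 and 133 days from Jan 7, 2002 (when first notice of loss is given) are Jan 20, 2002 and May 20, 2002 respectively; done May 15, 2002 — within the window.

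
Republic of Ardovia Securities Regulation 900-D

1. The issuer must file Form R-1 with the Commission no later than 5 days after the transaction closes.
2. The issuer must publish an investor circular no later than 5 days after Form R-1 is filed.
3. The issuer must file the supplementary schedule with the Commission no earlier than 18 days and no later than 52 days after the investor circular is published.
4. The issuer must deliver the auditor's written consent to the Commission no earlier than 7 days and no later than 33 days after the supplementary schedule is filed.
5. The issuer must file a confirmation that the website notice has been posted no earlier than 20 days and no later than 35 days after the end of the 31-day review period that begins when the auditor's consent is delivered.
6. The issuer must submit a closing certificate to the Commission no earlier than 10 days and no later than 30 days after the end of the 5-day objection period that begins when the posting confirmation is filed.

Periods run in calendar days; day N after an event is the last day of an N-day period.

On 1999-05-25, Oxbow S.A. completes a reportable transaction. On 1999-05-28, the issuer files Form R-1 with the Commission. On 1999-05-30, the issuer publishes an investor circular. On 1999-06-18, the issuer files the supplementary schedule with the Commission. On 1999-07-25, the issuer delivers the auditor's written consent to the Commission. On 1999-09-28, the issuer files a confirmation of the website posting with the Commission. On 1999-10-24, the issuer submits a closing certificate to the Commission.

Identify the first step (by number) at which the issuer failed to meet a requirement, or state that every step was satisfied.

Step 4

Step 1 — counting 5 days from 1999-05-25 (when the transaction closes) gives a deadline of 1999-05-30; done 1999-05-28 — timely.
Step 2 — counting 5 days from 1999-05-28 (when Form R-1 is filed) gives a deadline of 1999-06-02; 1999-05-30 is within that limit.
Step 3 — 18 and 52 days from 1999-05-30 (when the investor circular is published) are 1999-06-17 and 1999-07-21 respectively; done 1999-06-18, which is between those dates.
Step 4 — 7 and 33 days from 1999-06-18 (when the supplementary schedule is filed) are 1999-06-25 and 1999-07-21 respectively; 1999-07-25 is 4 days past the end of the window.
That is the first point of non-compliance.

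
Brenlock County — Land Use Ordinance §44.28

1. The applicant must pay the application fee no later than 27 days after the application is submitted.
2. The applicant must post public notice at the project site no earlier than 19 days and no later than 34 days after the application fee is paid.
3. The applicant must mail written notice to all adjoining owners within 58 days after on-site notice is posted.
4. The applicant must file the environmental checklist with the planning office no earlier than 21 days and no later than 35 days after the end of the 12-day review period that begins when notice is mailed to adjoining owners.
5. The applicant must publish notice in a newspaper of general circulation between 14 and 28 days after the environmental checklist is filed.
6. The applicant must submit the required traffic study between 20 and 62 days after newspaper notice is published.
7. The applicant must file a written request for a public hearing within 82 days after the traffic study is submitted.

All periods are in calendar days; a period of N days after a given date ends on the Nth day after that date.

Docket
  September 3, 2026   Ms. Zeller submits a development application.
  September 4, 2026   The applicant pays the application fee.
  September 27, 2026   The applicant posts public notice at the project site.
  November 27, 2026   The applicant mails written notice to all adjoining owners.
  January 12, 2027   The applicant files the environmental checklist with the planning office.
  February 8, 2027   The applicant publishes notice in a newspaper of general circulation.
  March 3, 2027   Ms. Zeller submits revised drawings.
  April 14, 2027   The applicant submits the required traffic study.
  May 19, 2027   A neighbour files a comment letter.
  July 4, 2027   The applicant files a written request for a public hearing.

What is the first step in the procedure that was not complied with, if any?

Step 3

Step 1: 27 days after September 3, 2026 (when the application is submitted) is September 30, 2026; completed September 4, 2026, before the deadline.
Step 2: the window is 19–34 days after September 4, 2026 (when the application fee is paid), so September 23, 2026 through October 8, 2026; done September 27, 2026, which is between those dates.
Step 3: 58 days after September 27, 2026 (when on-site notice is posted) is November 24, 2026; November 27, 2026 misses that deadline by 3 days.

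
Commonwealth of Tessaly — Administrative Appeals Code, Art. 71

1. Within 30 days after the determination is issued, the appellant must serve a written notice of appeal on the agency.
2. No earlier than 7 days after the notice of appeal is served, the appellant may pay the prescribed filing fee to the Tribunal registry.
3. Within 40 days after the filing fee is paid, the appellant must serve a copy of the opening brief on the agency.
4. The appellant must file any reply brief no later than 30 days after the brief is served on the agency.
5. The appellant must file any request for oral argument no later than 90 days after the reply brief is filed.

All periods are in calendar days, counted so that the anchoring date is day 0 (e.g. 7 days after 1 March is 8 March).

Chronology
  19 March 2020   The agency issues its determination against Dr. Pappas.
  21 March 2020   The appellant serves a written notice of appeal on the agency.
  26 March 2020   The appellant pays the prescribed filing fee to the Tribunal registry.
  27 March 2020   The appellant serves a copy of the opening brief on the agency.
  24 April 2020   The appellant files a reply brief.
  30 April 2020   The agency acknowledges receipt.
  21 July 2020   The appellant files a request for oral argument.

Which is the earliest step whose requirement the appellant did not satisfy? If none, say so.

(1) due by 19 March 2020 + 30 days = 18 April 2020; done 21 March 2020 — timely.
(2) permitted from 21 March 2020 + 7 days = 28 March 2020 onward; 26 March 2020 is 2 days before the earliest permitted date.
The procedure was therefore not followed at step 2.

Step 2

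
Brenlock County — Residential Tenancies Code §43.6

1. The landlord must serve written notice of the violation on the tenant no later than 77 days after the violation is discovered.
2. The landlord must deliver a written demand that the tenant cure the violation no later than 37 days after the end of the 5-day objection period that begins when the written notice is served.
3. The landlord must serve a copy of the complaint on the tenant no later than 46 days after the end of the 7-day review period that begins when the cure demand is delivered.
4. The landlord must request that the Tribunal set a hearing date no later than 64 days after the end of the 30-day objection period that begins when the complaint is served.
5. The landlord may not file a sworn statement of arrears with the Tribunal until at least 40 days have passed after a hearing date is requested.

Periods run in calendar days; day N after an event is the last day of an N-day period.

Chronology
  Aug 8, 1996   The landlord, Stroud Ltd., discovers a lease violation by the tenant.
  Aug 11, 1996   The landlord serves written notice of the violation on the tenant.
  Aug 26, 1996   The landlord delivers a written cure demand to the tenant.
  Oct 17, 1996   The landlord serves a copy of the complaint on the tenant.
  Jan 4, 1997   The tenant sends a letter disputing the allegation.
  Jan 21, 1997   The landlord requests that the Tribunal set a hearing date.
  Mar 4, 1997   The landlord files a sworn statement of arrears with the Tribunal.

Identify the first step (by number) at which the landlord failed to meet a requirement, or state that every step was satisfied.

Step 4

Step 1 — counting 77 days from Aug 8, 1996 (when the violation is discovered) gives a deadline of Oct 24, 1996; done Aug 11, 1996 — timely.
Step 2 — counting 37 days from Aug 16, 1996 (end of the 5-day objection period, which began when the written notice is served on Aug 11, 1996) gives a deadline of Sep 22, 1996; completed Aug 26, 1996, before the deadline.
Step 3 — counting 46 days from Sep 2, 1996 (end of the 7-day review period, which began when the cure demand is delivered on Aug 26, 1996) gives a deadline of Oct 18, 1996; Oct 17, 1996 is within that limit.
Step 4 — counting 64 days from Nov 16, 1996 (end of the 30-day objection period, which began when the complaint is served on Oct 17, 1996) gives a deadline of Jan 19, 1997; Jan 21, 1997 misses that deadline by 2 days.
Later steps need not be reached.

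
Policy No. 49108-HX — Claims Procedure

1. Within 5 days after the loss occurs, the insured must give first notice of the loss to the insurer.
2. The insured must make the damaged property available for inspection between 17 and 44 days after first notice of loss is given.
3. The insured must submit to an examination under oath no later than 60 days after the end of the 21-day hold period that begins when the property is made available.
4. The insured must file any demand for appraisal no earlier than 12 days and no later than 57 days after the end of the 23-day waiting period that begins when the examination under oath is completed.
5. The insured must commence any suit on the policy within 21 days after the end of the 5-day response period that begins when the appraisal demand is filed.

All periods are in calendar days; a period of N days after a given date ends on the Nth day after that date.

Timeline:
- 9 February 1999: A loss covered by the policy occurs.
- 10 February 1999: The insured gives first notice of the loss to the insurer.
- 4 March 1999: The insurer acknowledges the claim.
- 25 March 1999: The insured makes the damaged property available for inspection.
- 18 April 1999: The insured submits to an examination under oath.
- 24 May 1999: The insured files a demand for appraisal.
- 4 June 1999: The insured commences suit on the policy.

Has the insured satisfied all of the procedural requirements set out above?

Yes

Step 1 — counting 5 days from 9 February 1999 (when the loss occurs) gives a deadline of 14 February 1999; completed 10 February 1999, before the deadline.
Step 2 — 17 and 44 days from 10 February 1999 (when first notice of loss is given) are 27 February 1999 and 26 March 1999 respectively; done 25 March 1999, which is between those dates.
Step 3 — counting 60 days from 15 April 1999 (end of the 21-day hold period, which began when the property is made available on 25 March 1999) gives a deadline of 14 June 1999; done 18 April 1999 — timely.
Step 4 — 12 and 57 days from 11 May 1999 (end of the 23-day waiting period, which began when the examination under oath is completed on 18 April 1999) are 23 May 1999 and 7 July 1999 respectively; 24 May 1999 falls inside that range.
Step 5 — counting 21 days from 29 May 1999 (end of the 5-day response period, which began when the appraisal demand is filed on 24 May 1999) gives a deadline of 19 June 1999; done 4 June 1999 — timely.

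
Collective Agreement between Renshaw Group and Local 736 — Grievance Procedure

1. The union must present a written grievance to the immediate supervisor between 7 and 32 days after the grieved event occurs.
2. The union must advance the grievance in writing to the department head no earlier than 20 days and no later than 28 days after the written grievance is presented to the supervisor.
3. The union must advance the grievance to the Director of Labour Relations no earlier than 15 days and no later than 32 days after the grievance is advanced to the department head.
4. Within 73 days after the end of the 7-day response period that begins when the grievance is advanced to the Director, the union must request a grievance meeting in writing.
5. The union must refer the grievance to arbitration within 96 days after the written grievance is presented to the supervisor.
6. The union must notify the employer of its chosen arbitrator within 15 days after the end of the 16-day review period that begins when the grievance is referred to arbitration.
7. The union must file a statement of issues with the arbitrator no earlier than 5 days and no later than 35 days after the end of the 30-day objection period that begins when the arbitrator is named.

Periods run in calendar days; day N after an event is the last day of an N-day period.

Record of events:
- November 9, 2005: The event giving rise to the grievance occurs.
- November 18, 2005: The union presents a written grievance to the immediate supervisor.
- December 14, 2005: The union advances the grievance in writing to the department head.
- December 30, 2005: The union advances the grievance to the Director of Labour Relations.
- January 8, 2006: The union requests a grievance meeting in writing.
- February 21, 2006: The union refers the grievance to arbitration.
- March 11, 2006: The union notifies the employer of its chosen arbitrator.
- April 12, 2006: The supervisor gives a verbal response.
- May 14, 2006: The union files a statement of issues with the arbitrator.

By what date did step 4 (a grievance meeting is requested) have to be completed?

The grievance is advanced to the Director on December 30, 2005; the 7-day response period therefore ends January 6, 2006, and step 4 runs from that date. 73 days after January 6, 2006 is March 20, 2006.

March 20, 2006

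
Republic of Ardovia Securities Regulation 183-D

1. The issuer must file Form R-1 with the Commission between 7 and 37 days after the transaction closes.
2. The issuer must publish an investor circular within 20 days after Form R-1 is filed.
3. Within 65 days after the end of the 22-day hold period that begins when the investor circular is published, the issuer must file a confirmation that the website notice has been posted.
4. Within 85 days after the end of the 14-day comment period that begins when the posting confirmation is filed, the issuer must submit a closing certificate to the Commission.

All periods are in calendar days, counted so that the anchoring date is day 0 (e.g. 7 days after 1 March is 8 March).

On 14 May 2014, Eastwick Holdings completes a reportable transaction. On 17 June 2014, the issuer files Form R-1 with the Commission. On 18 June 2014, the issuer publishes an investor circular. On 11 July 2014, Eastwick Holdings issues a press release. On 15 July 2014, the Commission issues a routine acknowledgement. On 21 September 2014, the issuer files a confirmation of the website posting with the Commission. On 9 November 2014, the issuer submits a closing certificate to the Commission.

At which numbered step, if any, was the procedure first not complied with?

Step 1: the window is 7–37 days after 14 May 2014 (when the transaction closes), so 21 May 2014 through 20 June 2014; done 17 June 2014 — within the window.
Step 2: 20 days after 17 June 2014 (when Form R-1 is filed) is 7 July 2014; completed 18 June 2014, before the deadline.
Step 3: 65 days after 10 July 2014 (end of the 22-day hold period, which began when the investor circular is published on 18 June 2014) is 13 September 2014; not done until 21 September 2014, 8 days after the deadline.

Step 3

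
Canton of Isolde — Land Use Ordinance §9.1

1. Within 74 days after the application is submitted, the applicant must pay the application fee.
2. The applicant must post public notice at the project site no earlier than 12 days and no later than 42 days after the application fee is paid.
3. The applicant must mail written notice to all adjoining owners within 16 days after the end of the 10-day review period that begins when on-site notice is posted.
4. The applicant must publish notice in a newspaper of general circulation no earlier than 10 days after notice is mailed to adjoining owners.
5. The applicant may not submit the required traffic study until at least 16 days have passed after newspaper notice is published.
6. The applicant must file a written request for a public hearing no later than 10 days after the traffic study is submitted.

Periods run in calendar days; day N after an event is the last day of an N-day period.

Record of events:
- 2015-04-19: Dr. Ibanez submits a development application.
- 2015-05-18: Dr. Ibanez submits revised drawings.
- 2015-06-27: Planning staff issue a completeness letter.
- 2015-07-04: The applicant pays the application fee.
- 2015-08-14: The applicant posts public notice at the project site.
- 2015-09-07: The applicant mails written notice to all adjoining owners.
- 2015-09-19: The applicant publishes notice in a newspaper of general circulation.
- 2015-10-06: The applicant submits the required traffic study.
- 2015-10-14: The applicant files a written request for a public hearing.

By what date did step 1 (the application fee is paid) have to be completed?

2015-07-02

Step 1 runs from 2015-04-19, when the application is submitted. 74 days after 2015-04-19 is 2015-07-02.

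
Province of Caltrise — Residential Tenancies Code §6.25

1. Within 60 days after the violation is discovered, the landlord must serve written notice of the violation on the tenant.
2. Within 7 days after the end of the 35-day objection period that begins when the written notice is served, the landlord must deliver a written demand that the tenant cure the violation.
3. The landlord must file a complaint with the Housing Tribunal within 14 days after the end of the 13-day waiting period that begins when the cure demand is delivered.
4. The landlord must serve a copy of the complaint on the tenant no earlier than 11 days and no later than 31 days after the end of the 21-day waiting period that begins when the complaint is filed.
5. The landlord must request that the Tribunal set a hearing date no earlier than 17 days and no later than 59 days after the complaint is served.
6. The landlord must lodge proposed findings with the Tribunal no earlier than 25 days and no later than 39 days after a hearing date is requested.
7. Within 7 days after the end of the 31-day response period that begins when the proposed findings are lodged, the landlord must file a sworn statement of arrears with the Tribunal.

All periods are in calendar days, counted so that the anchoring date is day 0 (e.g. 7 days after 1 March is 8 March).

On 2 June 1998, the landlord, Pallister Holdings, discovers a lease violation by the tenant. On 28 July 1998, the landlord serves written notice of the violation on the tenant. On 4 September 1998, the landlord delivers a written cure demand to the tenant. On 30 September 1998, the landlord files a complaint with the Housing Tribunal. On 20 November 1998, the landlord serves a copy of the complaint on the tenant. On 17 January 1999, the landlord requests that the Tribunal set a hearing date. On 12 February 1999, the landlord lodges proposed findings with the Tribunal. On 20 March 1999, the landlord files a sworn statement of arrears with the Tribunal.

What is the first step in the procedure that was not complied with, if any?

None — every step was satisfied

(1) due by 2 June 1998 + 60 days = 1 August 1998; completed 28 July 1998, before the deadline.
(2) due by 1 September 1998 + 7 days = 8 September 1998; 4 September 1998 is within that limit.
(3) due by 17 September 1998 + 14 days = 1 October 1998; completed 30 September 1998, before the deadline.
(4) the permitted window runs from 21 October 1998 + 11 = 1 November 1998 to 21 October 1998 + 31 = 21 November 1998; done 20 November 1998, which is between those dates.
(5) the permitted window runs from 20 November 1998 + 17 = 7 December 1998 to 20 November 1998 + 59 = 18 January 1999; done 17 January 1999 — within the window.
(6) the permitted window runs from 17 January 1999 + 25 = 11 February 1999 to 17 January 1999 + 39 = 25 February 1999; done 12 February 1999 — within the window.
(7) due by 15 March 1999 + 7 days = 22 March 1999; 20 March 1999 is within that limit.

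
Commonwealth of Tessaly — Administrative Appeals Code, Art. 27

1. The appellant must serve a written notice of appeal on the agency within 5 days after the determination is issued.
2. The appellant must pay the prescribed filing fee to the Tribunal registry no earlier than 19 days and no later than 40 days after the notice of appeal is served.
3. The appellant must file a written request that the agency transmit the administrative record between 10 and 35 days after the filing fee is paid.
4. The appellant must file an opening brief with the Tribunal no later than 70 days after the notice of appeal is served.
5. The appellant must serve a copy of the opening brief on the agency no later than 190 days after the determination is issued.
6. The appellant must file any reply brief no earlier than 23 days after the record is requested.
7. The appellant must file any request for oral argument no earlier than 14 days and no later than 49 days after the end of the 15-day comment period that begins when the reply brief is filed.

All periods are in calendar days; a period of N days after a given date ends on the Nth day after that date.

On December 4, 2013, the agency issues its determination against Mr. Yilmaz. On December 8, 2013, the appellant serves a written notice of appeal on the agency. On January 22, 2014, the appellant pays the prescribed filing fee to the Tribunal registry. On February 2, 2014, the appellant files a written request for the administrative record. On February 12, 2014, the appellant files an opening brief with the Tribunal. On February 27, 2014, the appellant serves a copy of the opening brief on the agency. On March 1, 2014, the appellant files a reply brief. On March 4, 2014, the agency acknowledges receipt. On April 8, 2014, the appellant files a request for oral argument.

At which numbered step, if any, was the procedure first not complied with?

Step 1: 5 days after December 4, 2013 (when the determination is issued) is December 9, 2013; completed December 8, 2013, before the deadline.
Step 2: the window is 19–40 days after December 8, 2013 (when the notice of appeal is served), so December 27, 2013 through January 17, 2014; January 22, 2014 is 5 days past the end of the window.
The procedure was therefore not followed at step 2.

Step 2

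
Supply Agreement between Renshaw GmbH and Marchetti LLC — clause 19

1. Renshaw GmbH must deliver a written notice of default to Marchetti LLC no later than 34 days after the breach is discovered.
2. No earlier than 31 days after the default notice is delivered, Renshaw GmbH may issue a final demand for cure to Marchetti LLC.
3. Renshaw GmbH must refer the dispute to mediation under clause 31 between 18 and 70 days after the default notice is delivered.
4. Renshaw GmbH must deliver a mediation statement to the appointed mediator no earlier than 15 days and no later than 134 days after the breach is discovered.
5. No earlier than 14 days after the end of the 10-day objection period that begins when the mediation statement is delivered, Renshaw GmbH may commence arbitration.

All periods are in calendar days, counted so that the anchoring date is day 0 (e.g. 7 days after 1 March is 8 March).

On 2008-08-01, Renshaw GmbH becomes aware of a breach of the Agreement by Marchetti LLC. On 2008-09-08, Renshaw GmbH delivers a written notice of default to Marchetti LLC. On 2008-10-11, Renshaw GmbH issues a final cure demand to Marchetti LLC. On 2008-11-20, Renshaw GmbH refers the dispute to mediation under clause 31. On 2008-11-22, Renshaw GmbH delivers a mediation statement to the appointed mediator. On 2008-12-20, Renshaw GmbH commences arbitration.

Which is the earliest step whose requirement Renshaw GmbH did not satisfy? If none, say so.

Step 1

Step 1: 34 days after 2008-08-01 (when the breach is discovered) is 2008-09-04; done 2008-09-08 — 4 days late.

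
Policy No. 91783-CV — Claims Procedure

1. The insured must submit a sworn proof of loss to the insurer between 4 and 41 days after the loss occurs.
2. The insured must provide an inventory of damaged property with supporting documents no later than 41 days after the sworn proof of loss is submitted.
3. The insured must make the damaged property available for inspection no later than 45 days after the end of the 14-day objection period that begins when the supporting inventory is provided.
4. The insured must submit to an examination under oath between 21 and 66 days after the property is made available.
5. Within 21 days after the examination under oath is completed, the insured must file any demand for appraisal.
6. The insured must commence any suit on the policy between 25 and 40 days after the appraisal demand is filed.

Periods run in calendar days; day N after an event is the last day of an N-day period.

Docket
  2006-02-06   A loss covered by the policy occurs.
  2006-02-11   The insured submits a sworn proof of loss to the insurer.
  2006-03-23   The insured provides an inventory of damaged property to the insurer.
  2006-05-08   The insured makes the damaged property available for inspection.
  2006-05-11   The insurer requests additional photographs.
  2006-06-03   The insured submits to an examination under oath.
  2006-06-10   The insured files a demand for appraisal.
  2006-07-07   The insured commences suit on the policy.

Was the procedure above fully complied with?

Yes

Step 1 — 4 and 41 days from 2006-02-06 (when the loss occurs) are 2006-02-10 and 2006-03-19 respectively; 2006-02-11 falls inside that range.
Step 2 — counting 41 days from 2006-02-11 (when the sworn proof of loss is submitted) gives a deadline of 2006-03-24; completed 2006-03-23, before the deadline.
Step 3 — counting 45 days from 2006-04-06 (end of the 14-day objection period, which began when the supporting inventory is provided on 2006-03-23) gives a deadline of 2006-05-21; 2006-05-08 is within that limit.
Step 4 — 21 and 66 days from 2006-05-08 (when the property is made available) are 2006-05-29 and 2006-07-13 respectively; done 2006-06-03, which is between those dates.
Step 5 — counting 21 days from 2006-06-03 (when the examination under oath is completed) gives a deadline of 2006-06-24; done 2006-06-10 — timely.
Step 6 — 25 and 40 days from 2006-06-10 (when the appraisal demand is filed) are 2006-07-05 and 2006-07-20 respectively; done 2006-07-07 — within the window.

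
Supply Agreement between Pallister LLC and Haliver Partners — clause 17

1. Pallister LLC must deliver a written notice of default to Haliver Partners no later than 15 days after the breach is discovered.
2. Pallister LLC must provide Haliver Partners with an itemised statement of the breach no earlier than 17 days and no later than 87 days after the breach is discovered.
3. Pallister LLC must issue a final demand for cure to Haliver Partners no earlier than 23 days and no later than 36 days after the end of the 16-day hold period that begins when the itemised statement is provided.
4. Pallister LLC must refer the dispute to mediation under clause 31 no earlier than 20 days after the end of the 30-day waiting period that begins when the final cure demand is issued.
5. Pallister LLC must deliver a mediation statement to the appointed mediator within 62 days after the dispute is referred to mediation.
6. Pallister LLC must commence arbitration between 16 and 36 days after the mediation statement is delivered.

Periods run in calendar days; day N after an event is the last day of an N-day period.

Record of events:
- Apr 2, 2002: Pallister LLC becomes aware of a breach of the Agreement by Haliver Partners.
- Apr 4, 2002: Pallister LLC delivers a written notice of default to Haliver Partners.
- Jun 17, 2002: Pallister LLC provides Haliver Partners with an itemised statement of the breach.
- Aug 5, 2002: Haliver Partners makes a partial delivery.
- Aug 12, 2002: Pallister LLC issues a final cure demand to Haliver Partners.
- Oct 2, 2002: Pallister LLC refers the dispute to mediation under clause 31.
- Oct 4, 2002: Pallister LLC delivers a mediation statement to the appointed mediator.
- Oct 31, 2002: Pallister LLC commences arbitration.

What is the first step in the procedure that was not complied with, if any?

Step 3

Step 1: 15 days after Apr 2, 2002 (when the breach is discovered) is Apr 17, 2002; done Apr 4, 2002 — timely.
Step 2: the window is 17–87 days after Apr 2, 2002 (when the breach is discovered), so Apr 19, 2002 through Jun 28, 2002; Jun 17, 2002 falls inside that range.
Step 3: the window is 23–36 days after Jul 3, 2002 (end of the 16-day hold period, which began when the itemised statement is provided on Jun 17, 2002), so Jul 26, 2002 through Aug 8, 2002; Aug 12, 2002 is 4 days past the end of the window.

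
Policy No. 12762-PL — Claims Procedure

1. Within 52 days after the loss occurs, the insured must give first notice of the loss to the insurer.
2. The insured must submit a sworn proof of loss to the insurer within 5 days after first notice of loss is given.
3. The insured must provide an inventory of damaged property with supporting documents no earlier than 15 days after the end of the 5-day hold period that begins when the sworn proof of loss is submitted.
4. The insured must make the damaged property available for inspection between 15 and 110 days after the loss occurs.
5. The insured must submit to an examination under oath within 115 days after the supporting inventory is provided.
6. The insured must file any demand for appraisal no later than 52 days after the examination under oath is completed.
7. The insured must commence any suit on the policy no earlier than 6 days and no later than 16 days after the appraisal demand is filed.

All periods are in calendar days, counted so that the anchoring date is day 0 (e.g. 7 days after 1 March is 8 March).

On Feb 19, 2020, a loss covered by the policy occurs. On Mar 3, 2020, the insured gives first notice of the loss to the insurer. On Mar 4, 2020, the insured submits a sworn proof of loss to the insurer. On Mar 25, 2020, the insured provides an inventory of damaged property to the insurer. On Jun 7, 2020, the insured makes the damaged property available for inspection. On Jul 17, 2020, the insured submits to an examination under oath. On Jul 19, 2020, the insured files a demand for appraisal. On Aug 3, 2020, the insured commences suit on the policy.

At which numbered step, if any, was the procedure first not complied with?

(1) due by Feb 19, 2020 + 52 days = Apr 11, 2020; Mar 3, 2020 is within that limit.
(2) due by Mar 3, 2020 + 5 days = Mar 8, 2020; Mar 4, 2020 is within that limit.
(3) permitted from Mar 9, 2020 + 15 days = Mar 24, 2020 onward; done Mar 25, 2020, after the minimum wait.
(4) the permitted window runs from Feb 19, 2020 + 15 = Mar 5, 2020 to Feb 19, 2020 + 110 = Jun 8, 2020; done Jun 7, 2020, which is between those dates.
(5) due by Mar 25, 2020 + 115 days = Jul 18, 2020; Jul 17, 2020 is within that limit.
(6) due by Jul 17, 2020 + 52 days = Sep 7, 2020; done Jul 19, 2020 — timely.
(7) the permitted window runs from Jul 19, 2020 + 6 = Jul 25, 2020 to Jul 19, 2020 + 16 = Aug 4, 2020; done Aug 3, 2020, which is between those dates.

None — every step was satisfied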